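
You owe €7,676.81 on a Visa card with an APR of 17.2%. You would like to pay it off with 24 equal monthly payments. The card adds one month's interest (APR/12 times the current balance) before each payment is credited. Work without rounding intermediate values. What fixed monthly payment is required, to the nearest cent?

Monthly rate r = 17.2%/12 = 1.43333% = 0.0143333.
Level-payment amortization: P = B₀·r / (1 − (1+r)^(−n)) = 7676.81·0.0143333 / (1 − 1.01433^(−24)).
Denominator 1 − (1+r)^(−24) = 0.289337733.
P = 110.034 / 0.289337733 ≈ 380.30.

€380.30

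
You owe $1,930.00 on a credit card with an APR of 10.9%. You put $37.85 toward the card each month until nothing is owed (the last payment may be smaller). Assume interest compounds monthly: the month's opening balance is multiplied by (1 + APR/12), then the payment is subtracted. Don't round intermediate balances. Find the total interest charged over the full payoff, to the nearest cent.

Monthly rate r = 10.9%/12 = 0.908333% = 0.00908333.
Payoff takes n = ⌈−ln(1 − rB₀/P)/ln(1+r)⌉ = ⌈68.795⌉ = 69 payments; the last is $30.12.
Total paid = 68·$37.85 + $30.12 = $2,603.92.
Total interest = total paid − principal = $2,603.92 − $1,930.00 = $673.92.

$673.92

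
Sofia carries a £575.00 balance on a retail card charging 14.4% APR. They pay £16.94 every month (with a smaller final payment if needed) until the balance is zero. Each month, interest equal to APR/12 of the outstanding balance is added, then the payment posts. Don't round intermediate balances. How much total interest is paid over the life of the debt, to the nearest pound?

£168

Monthly rate r = 14.4%/12 = 1.2% = 0.012.
Payoff takes n = ⌈−ln(1 − rB₀/P)/ln(1+r)⌉ = ⌈43.853⌉ = 44 payments; the last is £14.46.
Total paid = 43·£16.94 + £14.46 = £742.88.
Total interest = total paid − principal = £742.88 − £575.00 = £167.88.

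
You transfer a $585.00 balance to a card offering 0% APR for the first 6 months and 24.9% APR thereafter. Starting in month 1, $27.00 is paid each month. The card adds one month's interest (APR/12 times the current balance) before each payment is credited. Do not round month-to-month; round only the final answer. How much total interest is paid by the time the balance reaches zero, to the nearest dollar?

Promo months 1–6 at r₀ = 0%/12 = 0; months 7+ at r₁ = 24.9%/12 = 0.02075.
After month 6 (no interest yet): B = $585.00 − 6·$27.00 = $423.00.
Then at r₁ with $27.00/mo: n₂ = −ln(1 − r₁·B/P)/ln(1+r₁) ≈ 19.14 → 20 more payments.
Total paid = 25·$27.00 + $3.91 = $678.91; interest = $678.91 − $585.00 = $93.91.

$94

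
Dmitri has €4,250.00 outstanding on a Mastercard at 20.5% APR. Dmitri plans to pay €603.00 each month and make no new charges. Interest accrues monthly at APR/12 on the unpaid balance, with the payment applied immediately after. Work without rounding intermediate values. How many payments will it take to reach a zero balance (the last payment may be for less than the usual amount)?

8 months

Monthly rate r = 20.5%/12 = 1.70833% = 0.0170833.
Recurrence: B ← B·(1+r) − €603.00.
Month 1: interest €72.60; balance after payment €3,719.60.
Month 2: interest €63.54; balance after payment €3,180.15.
Closed form: n = −ln(1 − rB₀/P)/ln(1+r) = −ln(0.8796)/ln(1.01708) ≈ 7.574, so the balance reaches zero during payment 8.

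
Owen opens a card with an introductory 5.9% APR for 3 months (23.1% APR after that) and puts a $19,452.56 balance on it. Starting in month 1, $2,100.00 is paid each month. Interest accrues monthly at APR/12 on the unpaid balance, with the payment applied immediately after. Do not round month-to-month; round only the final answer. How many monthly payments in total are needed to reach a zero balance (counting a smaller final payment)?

10 payments

Promo months 1–3 at r₀ = 5.9%/12 = 0.00491667; months 4+ at r₁ = 23.1%/12 = 0.01925.
After month 3: iterate B ← B·(1+r₀) − $2,100.00 for 3 months → $13,409.87.
Then at r₁ with $2,100.00/mo: n₂ = −ln(1 − r₁·B/P)/ln(1+r₁) ≈ 6.88 → 7 more payments.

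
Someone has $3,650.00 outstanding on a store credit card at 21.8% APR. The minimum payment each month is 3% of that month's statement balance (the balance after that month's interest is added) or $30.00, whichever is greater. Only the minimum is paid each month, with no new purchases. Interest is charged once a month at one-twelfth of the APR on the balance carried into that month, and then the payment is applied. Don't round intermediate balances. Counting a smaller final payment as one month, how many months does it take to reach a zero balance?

156 months

Monthly rate r = 21.8%/12 = 1.81667% = 0.0181667.
While 3% of the post-interest balance exceeds $30.00, each month B ← (B·(1+r))·(1 − 0.03), i.e. B shrinks by the factor (1+r)·0.97 = 0.98762.
This holds for months 1–106. Entering month 107 the balance is $974.76; 3% of the post-interest balance is now below $30.00, so the flat $30.00 minimum applies from here.
From month 107 a fixed $30.00 at rate r clears $974.76 in 50 more payments. Total: 106 + 50 = 156 months.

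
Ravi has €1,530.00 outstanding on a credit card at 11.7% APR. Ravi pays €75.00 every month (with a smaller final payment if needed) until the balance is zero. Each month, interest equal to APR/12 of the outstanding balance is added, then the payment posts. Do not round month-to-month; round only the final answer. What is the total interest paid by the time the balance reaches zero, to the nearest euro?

Monthly rate r = 11.7%/12 = 0.975% = 0.00975.
Payoff takes n = ⌈−ln(1 − rB₀/P)/ln(1+r)⌉ = ⌈22.856⌉ = 23 payments; the last is €64.27.
Total paid = 22·€75.00 + €64.27 = €1,714.27.
Total interest = total paid − principal = €1,714.27 − €1,530.00 = €184.27.

€184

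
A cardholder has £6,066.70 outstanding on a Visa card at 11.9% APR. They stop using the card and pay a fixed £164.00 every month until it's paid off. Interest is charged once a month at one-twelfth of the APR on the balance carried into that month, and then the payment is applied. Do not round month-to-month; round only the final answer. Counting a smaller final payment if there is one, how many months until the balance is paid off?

Monthly rate r = 11.9%/12 = 0.991667% = 0.00991667.
Recurrence: B ← B·(1+r) − £164.00.
Month 1: interest £60.16; balance after payment £5,962.86.
Month 2: interest £59.13; balance after payment £5,857.99.
Closed form: n = −ln(1 − rB₀/P)/ln(1+r) = −ln(0.63316)/ln(1.00992) ≈ 46.315, so the balance reaches zero during payment 47.

47 payments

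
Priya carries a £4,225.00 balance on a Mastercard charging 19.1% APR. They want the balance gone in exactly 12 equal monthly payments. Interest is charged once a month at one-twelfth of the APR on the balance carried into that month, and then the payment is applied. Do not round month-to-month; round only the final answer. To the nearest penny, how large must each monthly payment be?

Monthly rate r = 19.1%/12 = 1.59167% = 0.0159167.
Level-payment amortization: P = B₀·r / (1 − (1+r)^(−n)) = 4225.00·0.0159167 / (1 − 1.01592^(−12)).
Denominator 1 − (1+r)^(−12) = 0.172623889.
P = 67.2479 / 0.172623889 ≈ 389.56.

£389.56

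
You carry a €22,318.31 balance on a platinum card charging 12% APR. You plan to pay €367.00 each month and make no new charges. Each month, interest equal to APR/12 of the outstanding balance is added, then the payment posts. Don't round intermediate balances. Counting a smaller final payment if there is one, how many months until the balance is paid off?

Monthly rate r = 12%/12 = 1% = 0.01.
Recurrence: B ← B·(1+r) − €367.00.
Month 1: interest €223.18; balance after payment €22,174.49.
Month 2: interest €221.74; balance after payment €22,029.24.
Closed form: n = −ln(1 − rB₀/P)/ln(1+r) = −ln(0.39187)/ln(1.01) ≈ 94.150, so the balance reaches zero during payment 95.

95 months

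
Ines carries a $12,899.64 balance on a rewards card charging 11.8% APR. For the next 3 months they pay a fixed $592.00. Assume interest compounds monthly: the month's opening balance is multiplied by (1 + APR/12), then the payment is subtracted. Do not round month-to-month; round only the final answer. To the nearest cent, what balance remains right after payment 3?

Monthly rate r = 11.8%/12 = 0.983333% = 0.00983333.
Each month: B ← B·(1+r) − $592.00.
Month 1: interest $126.85; balance after payment $12,434.49.
Month 2: interest $122.27; balance after payment $11,964.76.
Month 3: interest $117.65; balance after payment $11,490.41.

$11,490.41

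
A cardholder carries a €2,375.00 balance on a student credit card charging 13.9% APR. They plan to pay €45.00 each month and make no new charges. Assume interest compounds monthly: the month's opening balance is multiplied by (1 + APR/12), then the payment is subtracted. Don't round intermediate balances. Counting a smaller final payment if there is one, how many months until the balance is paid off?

Monthly rate r = 13.9%/12 = 1.15833% = 0.0115833.
Recurrence: B ← B·(1+r) − €45.00.
Month 1: interest €27.51; balance after payment €2,357.51.
Month 2: interest €27.31; balance after payment €2,339.82.
Closed form: n = −ln(1 − rB₀/P)/ln(1+r) = −ln(0.38866)/ln(1.01158) ≈ 82.059, so the balance reaches zero during payment 83.

83 months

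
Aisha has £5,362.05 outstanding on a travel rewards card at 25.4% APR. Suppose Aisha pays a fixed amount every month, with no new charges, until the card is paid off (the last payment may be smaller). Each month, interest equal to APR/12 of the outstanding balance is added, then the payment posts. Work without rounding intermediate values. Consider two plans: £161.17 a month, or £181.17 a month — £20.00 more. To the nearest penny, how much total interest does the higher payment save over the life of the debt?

£855.41

Monthly rate r = 25.4%/12 = 2.11667% = 0.0211667.
At £161.17/mo: n = ⌈−ln(1 − rB₀/P)/ln(1+r)⌉ = 59 payments (last £25.11); total interest = total paid − £5,362.05 = £4,010.92.
At £181.17/mo: 48 payments (last £2.57); total interest £3,155.51.
Interest saved = £4,010.92 − £3,155.51 = £855.41.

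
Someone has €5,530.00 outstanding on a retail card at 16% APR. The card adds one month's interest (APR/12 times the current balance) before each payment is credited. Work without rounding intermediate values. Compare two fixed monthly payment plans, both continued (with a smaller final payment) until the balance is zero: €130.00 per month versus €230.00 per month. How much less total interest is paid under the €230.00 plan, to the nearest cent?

€1,507.46

Monthly rate r = 16%/12 = 1.33333% = 0.0133333.
At €130.00/mo: n = ⌈−ln(1 − rB₀/P)/ln(1+r)⌉ = 64 payments (last €29.43); total interest = total paid − €5,530.00 = €2,689.43.
At €230.00/mo: 30 payments (last €41.97); total interest €1,181.97.
Interest saved = €2,689.43 − €1,181.97 = €1,507.46.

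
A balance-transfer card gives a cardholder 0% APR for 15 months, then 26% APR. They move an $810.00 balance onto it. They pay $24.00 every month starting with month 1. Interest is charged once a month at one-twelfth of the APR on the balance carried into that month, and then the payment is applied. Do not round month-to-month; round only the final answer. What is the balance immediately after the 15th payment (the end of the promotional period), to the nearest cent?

Promo months 1–15 at r₀ = 0%/12 = 0; months 16+ at r₁ = 26%/12 = 0.0216667.
After month 15 (no interest yet): B = $810.00 − 15·$24.00 = $450.00.

$450.00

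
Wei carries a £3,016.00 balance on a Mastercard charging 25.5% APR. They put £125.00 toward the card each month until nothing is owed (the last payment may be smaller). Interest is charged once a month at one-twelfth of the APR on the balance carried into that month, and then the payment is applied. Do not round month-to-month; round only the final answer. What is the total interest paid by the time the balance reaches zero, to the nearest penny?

Monthly rate r = 25.5%/12 = 2.125% = 0.02125.
Payoff takes n = ⌈−ln(1 − rB₀/P)/ln(1+r)⌉ = ⌈34.190⌉ = 35 payments; the last is £23.90.
Total paid = 34·£125.00 + £23.90 = £4,273.90.
Total interest = total paid − principal = £4,273.90 − £3,016.00 = £1,257.90.

£1,257.90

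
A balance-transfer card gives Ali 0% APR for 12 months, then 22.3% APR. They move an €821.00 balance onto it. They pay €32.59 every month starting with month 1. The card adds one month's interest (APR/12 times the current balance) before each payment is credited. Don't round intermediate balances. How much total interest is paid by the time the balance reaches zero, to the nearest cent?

€67.91

Promo months 1–12 at r₀ = 0%/12 = 0; months 13+ at r₁ = 22.3%/12 = 0.0185833.
After month 12 (no interest yet): B = €821.00 − 12·€32.59 = €429.92.
Then at r₁ with €32.59/mo: n₂ = −ln(1 − r₁·B/P)/ln(1+r₁) ≈ 15.27 → 16 more payments.
Total paid = 27·€32.59 + €8.98 = €888.91; interest = €888.91 − €821.00 = €67.91.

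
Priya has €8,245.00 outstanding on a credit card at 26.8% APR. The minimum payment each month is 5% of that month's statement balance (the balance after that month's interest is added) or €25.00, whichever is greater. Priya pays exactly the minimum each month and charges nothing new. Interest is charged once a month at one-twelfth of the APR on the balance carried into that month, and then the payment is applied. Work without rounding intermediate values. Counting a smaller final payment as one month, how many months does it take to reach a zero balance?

123 months

Monthly rate r = 26.8%/12 = 2.23333% = 0.0223333.
While 5% of the post-interest balance exceeds €25.00, each month B ← (B·(1+r))·(1 − 0.05), i.e. B shrinks by the factor (1+r)·0.95 = 0.97122.
This holds for months 1–97. Entering month 98 the balance is €485.13; 5% of the post-interest balance is now below €25.00, so the flat €25.00 minimum applies from here.
From month 98 a fixed €25.00 at rate r clears €485.13 in 26 more payments. Total: 97 + 26 = 123 months.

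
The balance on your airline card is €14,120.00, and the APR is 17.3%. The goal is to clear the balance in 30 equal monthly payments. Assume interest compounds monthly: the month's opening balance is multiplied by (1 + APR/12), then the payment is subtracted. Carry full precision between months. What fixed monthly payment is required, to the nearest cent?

Monthly rate r = 17.3%/12 = 1.44167% = 0.0144167.
Level-payment amortization: P = B₀·r / (1 − (1+r)^(−n)) = 14120.00·0.0144167 / (1 − 1.01442^(−30)).
Denominator 1 − (1+r)^(−30) = 0.349108319.
P = 203.563 / 0.349108319 ≈ 583.10.

€583.10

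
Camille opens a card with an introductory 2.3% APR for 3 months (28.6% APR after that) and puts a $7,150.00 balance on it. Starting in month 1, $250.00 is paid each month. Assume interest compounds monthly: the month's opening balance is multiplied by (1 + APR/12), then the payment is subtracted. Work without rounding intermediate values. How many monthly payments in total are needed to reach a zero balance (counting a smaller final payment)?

Promo months 1–3 at r₀ = 2.3%/12 = 0.00191667; months 4+ at r₁ = 28.6%/12 = 0.0238333.
After month 3: iterate B ← B·(1+r₀) − $250.00 for 3 months → $6,439.75.
Then at r₁ with $250.00/mo: n₂ = −ln(1 − r₁·B/P)/ln(1+r₁) ≈ 40.41 → 41 more payments.

44 months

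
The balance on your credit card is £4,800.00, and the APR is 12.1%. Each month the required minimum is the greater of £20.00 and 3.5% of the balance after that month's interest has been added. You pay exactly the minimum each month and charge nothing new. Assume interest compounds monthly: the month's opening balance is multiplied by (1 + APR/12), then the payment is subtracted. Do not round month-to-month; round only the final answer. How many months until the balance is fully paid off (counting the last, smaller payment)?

118 months

Monthly rate r = 12.1%/12 = 1.00833% = 0.0100833.
While 3.5% of the post-interest balance exceeds £20.00, each month B ← (B·(1+r))·(1 − 0.035), i.e. B shrinks by the factor (1+r)·0.965 = 0.97473.
This holds for months 1–84. Entering month 85 the balance is £559.17; 3.5% of the post-interest balance is now below £20.00, so the flat £20.00 minimum applies from here.
From month 85 a fixed £20.00 at rate r clears £559.17 in 34 more payments. Total: 84 + 34 = 118 months.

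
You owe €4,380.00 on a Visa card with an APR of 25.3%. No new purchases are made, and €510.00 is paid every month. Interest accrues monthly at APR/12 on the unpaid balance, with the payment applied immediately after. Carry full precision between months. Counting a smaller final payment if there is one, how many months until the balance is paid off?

Monthly rate r = 25.3%/12 = 2.10833% = 0.0210833.
Recurrence: B ← B·(1+r) − €510.00.
Month 1: interest €92.34; balance after payment €3,962.35.
Month 2: interest €83.54; balance after payment €3,535.88.
Closed form: n = −ln(1 − rB₀/P)/ln(1+r) = −ln(0.81893)/ln(1.02108) ≈ 9.574, so the balance reaches zero during payment 10.

10 months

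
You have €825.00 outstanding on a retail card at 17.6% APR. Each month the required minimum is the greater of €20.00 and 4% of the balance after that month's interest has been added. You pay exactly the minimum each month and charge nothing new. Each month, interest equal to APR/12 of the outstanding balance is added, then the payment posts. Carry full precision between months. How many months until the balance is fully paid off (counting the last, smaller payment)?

51 months

Monthly rate r = 17.6%/12 = 1.46667% = 0.0146667.
While 4% of the post-interest balance exceeds €20.00, each month B ← (B·(1+r))·(1 − 0.04), i.e. B shrinks by the factor (1+r)·0.96 = 0.97408.
This holds for months 1–20. Entering month 21 the balance is €487.92; 4% of the post-interest balance is now below €20.00, so the flat €20.00 minimum applies from here.
From month 21 a fixed €20.00 at rate r clears €487.92 in 31 more payments. Total: 20 + 31 = 51 months.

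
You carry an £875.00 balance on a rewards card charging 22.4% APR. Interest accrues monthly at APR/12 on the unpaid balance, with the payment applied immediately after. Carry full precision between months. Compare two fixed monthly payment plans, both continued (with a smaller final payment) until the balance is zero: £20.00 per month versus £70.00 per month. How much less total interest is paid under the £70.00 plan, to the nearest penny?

Monthly rate r = 22.4%/12 = 1.86667% = 0.0186667.
At £20.00/mo: n = ⌈−ln(1 − rB₀/P)/ln(1+r)⌉ = 92 payments (last £14.57); total interest = total paid − £875.00 = £959.57.
At £70.00/mo: 15 payments (last £25.81); total interest £130.81.
Interest saved = £959.57 − £130.81 = £828.76.

£828.76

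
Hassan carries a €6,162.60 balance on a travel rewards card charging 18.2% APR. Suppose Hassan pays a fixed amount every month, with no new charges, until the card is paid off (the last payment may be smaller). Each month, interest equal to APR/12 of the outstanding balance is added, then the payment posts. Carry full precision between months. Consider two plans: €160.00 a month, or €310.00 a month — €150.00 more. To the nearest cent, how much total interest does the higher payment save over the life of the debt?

Monthly rate r = 18.2%/12 = 1.51667% = 0.0151667.
At €160.00/mo: n = ⌈−ln(1 − rB₀/P)/ln(1+r)⌉ = 59 payments (last €47.01); total interest = total paid − €6,162.60 = €3,164.41.
At €310.00/mo: 24 payments (last €260.02); total interest €1,227.42.
Interest saved = €3,164.41 − €1,227.42 = €1,936.99.

€1,936.99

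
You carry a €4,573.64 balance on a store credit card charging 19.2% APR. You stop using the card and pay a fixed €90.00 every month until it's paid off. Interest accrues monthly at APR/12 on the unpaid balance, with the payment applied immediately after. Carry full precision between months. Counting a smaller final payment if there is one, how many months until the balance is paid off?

Monthly rate r = 19.2%/12 = 1.6% = 0.016.
Recurrence: B ← B·(1+r) − €90.00.
Month 1: interest €73.18; balance after payment €4,556.82.
Month 2: interest €72.91; balance after payment €4,539.73.
Closed form: n = −ln(1 − rB₀/P)/ln(1+r) = −ln(0.18691)/ln(1.016) ≈ 105.657, so the balance reaches zero during payment 106.

106 payments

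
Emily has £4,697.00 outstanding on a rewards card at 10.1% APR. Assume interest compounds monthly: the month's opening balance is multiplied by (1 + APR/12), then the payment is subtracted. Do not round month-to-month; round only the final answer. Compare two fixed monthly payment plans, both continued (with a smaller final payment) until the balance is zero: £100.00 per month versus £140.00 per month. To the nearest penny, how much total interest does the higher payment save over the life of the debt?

Monthly rate r = 10.1%/12 = 0.841667% = 0.00841667.
At £100.00/mo: n = ⌈−ln(1 − rB₀/P)/ln(1+r)⌉ = 61 payments (last £2.24); total interest = total paid − £4,697.00 = £1,305.24.
At £140.00/mo: 40 payments (last £82.62); total interest £845.62.
Interest saved = £1,305.24 − £845.62 = £459.62.

£459.62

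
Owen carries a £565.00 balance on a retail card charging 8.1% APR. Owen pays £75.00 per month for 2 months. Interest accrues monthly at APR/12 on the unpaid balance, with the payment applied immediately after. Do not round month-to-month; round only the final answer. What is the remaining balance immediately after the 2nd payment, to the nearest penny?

Monthly rate r = 8.1%/12 = 0.675% = 0.00675.
Each month: B ← B·(1+r) − £75.00.
Month 1: interest £3.81; balance after payment £493.81.
Month 2: interest £3.33; balance after payment £422.15.

£422.15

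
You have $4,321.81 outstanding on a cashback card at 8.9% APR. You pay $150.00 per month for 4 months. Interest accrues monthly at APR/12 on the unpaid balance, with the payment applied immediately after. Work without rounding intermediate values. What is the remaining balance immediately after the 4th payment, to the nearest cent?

Monthly rate r = 8.9%/12 = 0.741667% = 0.00741667.
Each month: B ← B·(1+r) − $150.00.
Month 1: interest $32.05; balance after payment $4,203.86.
Month 2: interest $31.18; balance after payment $4,085.04.
Month 3: interest $30.30; balance after payment $3,965.34.
Month 4: interest $29.41; balance after payment $3,844.75.

$3,844.75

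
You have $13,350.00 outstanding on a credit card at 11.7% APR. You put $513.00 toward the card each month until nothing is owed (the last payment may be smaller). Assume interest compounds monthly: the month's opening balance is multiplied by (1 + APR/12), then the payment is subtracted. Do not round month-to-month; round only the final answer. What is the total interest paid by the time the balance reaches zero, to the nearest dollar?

$2,124

Monthly rate r = 11.7%/12 = 0.975% = 0.00975.
Payoff takes n = ⌈−ln(1 − rB₀/P)/ln(1+r)⌉ = ⌈30.163⌉ = 31 payments; the last is $83.98.
Total paid = 30·$513.00 + $83.98 = $15,473.98.
Total interest = total paid − principal = $15,473.98 − $13,350.00 = $2,123.98.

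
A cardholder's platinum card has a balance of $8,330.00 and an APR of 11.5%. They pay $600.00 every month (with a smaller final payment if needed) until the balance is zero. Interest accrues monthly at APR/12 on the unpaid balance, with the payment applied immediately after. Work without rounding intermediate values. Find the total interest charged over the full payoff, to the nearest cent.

$651.64

Monthly rate r = 11.5%/12 = 0.958333% = 0.00958333.
Payoff takes n = ⌈−ln(1 − rB₀/P)/ln(1+r)⌉ = ⌈14.969⌉ = 15 payments; the last is $581.64.
Total paid = 14·$600.00 + $581.64 = $8,981.64.
Total interest = total paid − principal = $8,981.64 − $8,330.00 = $651.64.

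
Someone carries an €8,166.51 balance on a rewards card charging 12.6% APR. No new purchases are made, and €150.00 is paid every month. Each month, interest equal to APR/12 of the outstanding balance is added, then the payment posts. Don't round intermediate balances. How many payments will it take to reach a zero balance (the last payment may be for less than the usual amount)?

82 months

Monthly rate r = 12.6%/12 = 1.05% = 0.0105.
Recurrence: B ← B·(1+r) − €150.00.
Month 1: interest €85.75; balance after payment €8,102.26.
Month 2: interest €85.07; balance after payment €8,037.33.
Closed form: n = −ln(1 − rB₀/P)/ln(1+r) = −ln(0.42834)/ln(1.0105) ≈ 81.169, so the balance reaches zero during payment 82.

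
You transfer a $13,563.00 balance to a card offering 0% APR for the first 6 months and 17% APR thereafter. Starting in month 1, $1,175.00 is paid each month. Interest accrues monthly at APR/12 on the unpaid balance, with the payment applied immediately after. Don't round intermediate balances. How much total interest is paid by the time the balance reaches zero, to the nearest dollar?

$319

Promo months 1–6 at r₀ = 0%/12 = 0; months 7+ at r₁ = 17%/12 = 0.0141667.
After month 6 (no interest yet): B = $13,563.00 − 6·$1,175.00 = $6,513.00.
Then at r₁ with $1,175.00/mo: n₂ = −ln(1 − r₁·B/P)/ln(1+r₁) ≈ 5.81 → 6 more payments.
Total paid = 11·$1,175.00 + $957.13 = $13,882.13; interest = $13,882.13 − $13,563.00 = $319.13.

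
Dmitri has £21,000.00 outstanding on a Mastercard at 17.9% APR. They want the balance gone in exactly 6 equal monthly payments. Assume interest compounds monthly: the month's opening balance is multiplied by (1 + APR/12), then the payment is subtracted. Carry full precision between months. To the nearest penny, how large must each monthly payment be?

Monthly rate r = 17.9%/12 = 1.49167% = 0.0149167.
Level-payment amortization: P = B₀·r / (1 − (1+r)^(−n)) = 21000.00·0.0149167 / (1 − 1.01492^(−6)).
Denominator 1 − (1+r)^(−6) = 0.0850071646.
P = 313.25 / 0.0850071646 ≈ 3684.98.

£3,684.98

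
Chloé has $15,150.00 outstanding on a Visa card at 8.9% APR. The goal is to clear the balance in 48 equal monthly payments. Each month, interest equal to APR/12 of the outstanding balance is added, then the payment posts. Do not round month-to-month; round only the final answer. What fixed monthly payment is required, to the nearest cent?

Monthly rate r = 8.9%/12 = 0.741667% = 0.00741667.
Level-payment amortization: P = B₀·r / (1 − (1+r)^(−n)) = 15150.00·0.00741667 / (1 − 1.00742^(−48)).
Denominator 1 − (1+r)^(−48) = 0.298606582.
P = 112.362 / 0.298606582 ≈ 376.29.

$376.29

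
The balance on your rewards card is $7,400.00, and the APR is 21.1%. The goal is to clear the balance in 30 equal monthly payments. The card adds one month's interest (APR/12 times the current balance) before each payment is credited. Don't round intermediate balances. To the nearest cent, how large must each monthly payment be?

$319.53

Monthly rate r = 21.1%/12 = 1.75833% = 0.0175833.
Level-payment amortization: P = B₀·r / (1 − (1+r)^(−n)) = 7400.00·0.0175833 / (1 − 1.01758^(−30)).
Denominator 1 − (1+r)^(−30) = 0.40721058.
P = 130.117 / 0.40721058 ≈ 319.53.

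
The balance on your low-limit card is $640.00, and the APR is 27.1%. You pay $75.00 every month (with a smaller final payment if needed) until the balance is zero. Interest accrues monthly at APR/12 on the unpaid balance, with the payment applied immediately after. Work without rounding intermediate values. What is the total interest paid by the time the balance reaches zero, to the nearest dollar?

$79

Monthly rate r = 27.1%/12 = 2.25833% = 0.0225833.
Payoff takes n = ⌈−ln(1 − rB₀/P)/ln(1+r)⌉ = ⌈9.586⌉ = 10 payments; the last is $44.15.
Total paid = 9·$75.00 + $44.15 = $719.15.
Total interest = total paid − principal = $719.15 − $640.00 = $79.15.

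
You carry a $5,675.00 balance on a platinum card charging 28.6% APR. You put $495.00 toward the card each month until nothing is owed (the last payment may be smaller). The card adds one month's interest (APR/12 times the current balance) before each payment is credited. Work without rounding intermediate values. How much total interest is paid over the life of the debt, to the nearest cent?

Monthly rate r = 28.6%/12 = 2.38333% = 0.0238333.
Payoff takes n = ⌈−ln(1 − rB₀/P)/ln(1+r)⌉ = ⌈13.550⌉ = 14 payments; the last is $273.83.
Total paid = 13·$495.00 + $273.83 = $6,708.83.
Total interest = total paid − principal = $6,708.83 − $5,675.00 = $1,033.83.

$1,033.83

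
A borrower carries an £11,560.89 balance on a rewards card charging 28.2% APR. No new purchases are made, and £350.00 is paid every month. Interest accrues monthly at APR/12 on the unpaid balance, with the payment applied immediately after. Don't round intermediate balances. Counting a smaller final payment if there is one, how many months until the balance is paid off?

Monthly rate r = 28.2%/12 = 2.35% = 0.0235.
Recurrence: B ← B·(1+r) − £350.00.
Month 1: interest £271.68; balance after payment £11,482.57.
Month 2: interest £269.84; balance after payment £11,402.41.
Closed form: n = −ln(1 − rB₀/P)/ln(1+r) = −ln(0.22377)/ln(1.0235) ≈ 64.454, so the balance reaches zero during payment 65.

65 months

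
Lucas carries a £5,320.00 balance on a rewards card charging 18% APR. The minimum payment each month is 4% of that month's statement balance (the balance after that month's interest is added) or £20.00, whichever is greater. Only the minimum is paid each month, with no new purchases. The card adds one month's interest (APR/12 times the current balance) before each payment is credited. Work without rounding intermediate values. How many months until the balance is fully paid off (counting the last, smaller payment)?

123 months

Monthly rate r = 18%/12 = 1.5% = 0.015.
While 4% of the post-interest balance exceeds £20.00, each month B ← (B·(1+r))·(1 − 0.04), i.e. B shrinks by the factor (1+r)·0.96 = 0.9744.
This holds for months 1–92. Entering month 93 the balance is £489.49; 4% of the post-interest balance is now below £20.00, so the flat £20.00 minimum applies from here.
From month 93 a fixed £20.00 at rate r clears £489.49 in 31 more payments. Total: 92 + 31 = 123 months.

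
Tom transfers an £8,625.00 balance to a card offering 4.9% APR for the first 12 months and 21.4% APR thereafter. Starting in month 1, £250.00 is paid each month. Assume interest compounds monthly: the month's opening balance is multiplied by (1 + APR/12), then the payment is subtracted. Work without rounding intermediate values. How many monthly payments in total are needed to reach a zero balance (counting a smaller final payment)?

44 payments

Promo months 1–12 at r₀ = 4.9%/12 = 0.00408333; months 13+ at r₁ = 21.4%/12 = 0.0178333.
After month 12: iterate B ← B·(1+r₀) − £250.00 for 12 months → £5,988.95.
Then at r₁ with £250.00/mo: n₂ = −ln(1 − r₁·B/P)/ln(1+r₁) ≈ 31.52 → 32 more payments.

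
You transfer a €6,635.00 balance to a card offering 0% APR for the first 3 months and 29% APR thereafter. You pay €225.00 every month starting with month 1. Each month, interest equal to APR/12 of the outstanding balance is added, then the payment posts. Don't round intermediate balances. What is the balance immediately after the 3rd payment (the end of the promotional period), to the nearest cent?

€5,960.00

Promo months 1–3 at r₀ = 0%/12 = 0; months 4+ at r₁ = 29%/12 = 0.0241667.
After month 3 (no interest yet): B = €6,635.00 − 3·€225.00 = €5,960.00.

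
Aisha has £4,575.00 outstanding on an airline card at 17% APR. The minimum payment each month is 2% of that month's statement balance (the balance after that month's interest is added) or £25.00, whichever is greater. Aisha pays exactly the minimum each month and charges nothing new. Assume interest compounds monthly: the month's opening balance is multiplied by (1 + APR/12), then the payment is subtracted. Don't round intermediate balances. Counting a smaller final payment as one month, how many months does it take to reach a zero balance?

299 months

Monthly rate r = 17%/12 = 1.41667% = 0.0141667.
While 2% of the post-interest balance exceeds £25.00, each month B ← (B·(1+r))·(1 − 0.02), i.e. B shrinks by the factor (1+r)·0.98 = 0.99388.
This holds for months 1–214. Entering month 215 the balance is £1,230.75; 2% of the post-interest balance is now below £25.00, so the flat £25.00 minimum applies from here.
From month 215 a fixed £25.00 at rate r clears £1,230.75 in 85 more payments. Total: 214 + 85 = 299 months.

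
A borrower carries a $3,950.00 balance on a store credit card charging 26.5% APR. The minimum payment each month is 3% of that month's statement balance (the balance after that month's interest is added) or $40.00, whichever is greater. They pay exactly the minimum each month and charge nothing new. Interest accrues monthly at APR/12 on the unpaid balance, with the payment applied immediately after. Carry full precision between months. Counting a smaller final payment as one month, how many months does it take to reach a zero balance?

187 months

Monthly rate r = 26.5%/12 = 2.20833% = 0.0220833.
While 3% of the post-interest balance exceeds $40.00, each month B ← (B·(1+r))·(1 − 0.03), i.e. B shrinks by the factor (1+r)·0.97 = 0.99142.
This holds for months 1–129. Entering month 130 the balance is $1,299.82; 3% of the post-interest balance is now below $40.00, so the flat $40.00 minimum applies from here.
From month 130 a fixed $40.00 at rate r clears $1,299.82 in 58 more payments. Total: 129 + 58 = 187 months.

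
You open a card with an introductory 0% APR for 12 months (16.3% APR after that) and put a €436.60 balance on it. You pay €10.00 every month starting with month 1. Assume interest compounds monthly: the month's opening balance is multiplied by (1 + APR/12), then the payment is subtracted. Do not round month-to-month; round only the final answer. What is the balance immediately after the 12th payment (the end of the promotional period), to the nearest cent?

€316.60

Promo months 1–12 at r₀ = 0%/12 = 0; months 13+ at r₁ = 16.3%/12 = 0.0135833.
After month 12 (no interest yet): B = €436.60 − 12·€10.00 = €316.60.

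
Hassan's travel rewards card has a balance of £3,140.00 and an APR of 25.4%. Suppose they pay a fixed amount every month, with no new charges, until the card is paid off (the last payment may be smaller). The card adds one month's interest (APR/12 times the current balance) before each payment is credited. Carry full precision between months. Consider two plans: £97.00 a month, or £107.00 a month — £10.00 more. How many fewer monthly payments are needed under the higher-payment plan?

Monthly rate r = 25.4%/12 = 2.11667% = 0.0211667.
At £97.00/mo: n = ⌈−ln(1 − rB₀/P)/ln(1+r)⌉ = 56 payments (last £17.59); total interest = total paid − £3,140.00 = £2,212.59.
At £107.00/mo: 47 payments (last £36.61); total interest £1,818.61.
Payments saved = 56 − 47 = 9.

9 fewer payments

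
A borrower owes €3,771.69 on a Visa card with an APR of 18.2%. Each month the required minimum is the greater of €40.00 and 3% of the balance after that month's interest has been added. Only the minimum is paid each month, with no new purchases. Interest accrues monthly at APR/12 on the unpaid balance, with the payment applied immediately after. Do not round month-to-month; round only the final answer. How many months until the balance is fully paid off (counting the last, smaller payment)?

115 months

Monthly rate r = 18.2%/12 = 1.51667% = 0.0151667.
While 3% of the post-interest balance exceeds €40.00, each month B ← (B·(1+r))·(1 − 0.03), i.e. B shrinks by the factor (1+r)·0.97 = 0.98471.
This holds for months 1–69. Entering month 70 the balance is €1,302.75; 3% of the post-interest balance is now below €40.00, so the flat €40.00 minimum applies from here.
From month 70 a fixed €40.00 at rate r clears €1,302.75 in 46 more payments. Total: 69 + 46 = 115 months.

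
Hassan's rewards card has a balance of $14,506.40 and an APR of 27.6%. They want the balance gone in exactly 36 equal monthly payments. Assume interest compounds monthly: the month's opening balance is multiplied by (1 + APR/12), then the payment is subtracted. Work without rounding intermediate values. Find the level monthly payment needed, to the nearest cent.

$596.91

Monthly rate r = 27.6%/12 = 2.3% = 0.023.
Level-payment amortization: P = B₀·r / (1 − (1+r)^(−n)) = 14506.40·0.023 / (1 − 1.023^(−36)).
Denominator 1 − (1+r)^(−36) = 0.558960805.
P = 333.647 / 0.558960805 ≈ 596.91.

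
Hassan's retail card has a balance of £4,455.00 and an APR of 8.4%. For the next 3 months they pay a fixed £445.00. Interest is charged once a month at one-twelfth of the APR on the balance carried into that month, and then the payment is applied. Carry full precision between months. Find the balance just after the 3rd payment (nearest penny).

£3,204.84

Monthly rate r = 8.4%/12 = 0.7% = 0.007.
Each month: B ← B·(1+r) − £445.00.
Month 1: interest £31.19; balance after payment £4,041.19.
Month 2: interest £28.29; balance after payment £3,624.47.
Month 3: interest £25.37; balance after payment £3,204.84.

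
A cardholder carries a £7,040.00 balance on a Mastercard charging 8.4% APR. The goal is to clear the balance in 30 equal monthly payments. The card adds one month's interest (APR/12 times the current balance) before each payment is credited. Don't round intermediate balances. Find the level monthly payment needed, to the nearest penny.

Monthly rate r = 8.4%/12 = 0.7% = 0.007.
Level-payment amortization: P = B₀·r / (1 − (1+r)^(−n)) = 7040.00·0.007 / (1 − 1.007^(−30)).
Denominator 1 − (1+r)^(−30) = 0.188822523.
P = 49.28 / 0.188822523 ≈ 260.99.

£260.99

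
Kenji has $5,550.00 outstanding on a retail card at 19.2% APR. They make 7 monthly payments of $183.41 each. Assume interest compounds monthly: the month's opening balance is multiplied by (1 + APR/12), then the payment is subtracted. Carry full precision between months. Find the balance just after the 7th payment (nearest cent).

$4,855.08

Monthly rate r = 19.2%/12 = 1.6% = 0.016.
Each month: B ← B·(1+r) − $183.41.
Month 1: interest $88.80; balance after payment $5,455.39.
Month 2: interest $87.29; balance after payment $5,359.27.
Month 3: interest $85.75; balance after payment $5,261.60.
Month 4: interest $84.19; balance after payment $5,162.38.
Month 5: interest $82.60; balance after payment $5,061.57.
Month 6: interest $80.99; balance after payment $4,959.14.
Month 7: interest $79.35; balance after payment $4,855.08.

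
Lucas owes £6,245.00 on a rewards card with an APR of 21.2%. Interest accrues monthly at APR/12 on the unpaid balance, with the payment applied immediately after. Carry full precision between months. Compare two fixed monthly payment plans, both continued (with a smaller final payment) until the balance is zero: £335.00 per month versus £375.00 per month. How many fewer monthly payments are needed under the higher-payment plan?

Monthly rate r = 21.2%/12 = 1.76667% = 0.0176667.
At £335.00/mo: n = ⌈−ln(1 − rB₀/P)/ln(1+r)⌉ = 23 payments (last £272.41); total interest = total paid − £6,245.00 = £1,397.41.
At £375.00/mo: 20 payments (last £336.49); total interest £1,216.49.
Payments saved = 23 − 20 = 3.

3 fewer payments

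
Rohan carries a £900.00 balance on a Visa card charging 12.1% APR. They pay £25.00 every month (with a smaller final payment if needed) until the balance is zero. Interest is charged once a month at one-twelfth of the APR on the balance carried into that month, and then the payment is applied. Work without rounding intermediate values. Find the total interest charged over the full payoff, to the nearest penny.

Monthly rate r = 12.1%/12 = 1.00833% = 0.0100833.
Payoff takes n = ⌈−ln(1 − rB₀/P)/ln(1+r)⌉ = ⌈44.951⌉ = 45 payments; the last is £23.78.
Total paid = 44·£25.00 + £23.78 = £1,123.78.
Total interest = total paid − principal = £1,123.78 − £900.00 = £223.78.

£223.78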